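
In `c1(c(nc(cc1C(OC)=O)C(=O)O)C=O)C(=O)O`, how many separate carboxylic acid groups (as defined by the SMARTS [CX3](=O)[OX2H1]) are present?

[CX3](=O)[OX2H1] is the SMARTS for a carboxylic acid: an sp2 carbon double-bonded to O and single-bonded to an -OH oxygen.
The molecule carries 2 separate instances of a carboxylic acid group (-C(=O)OH) meeting every constraint; each maps to a distinct set of atoms, giving 2 matches.

2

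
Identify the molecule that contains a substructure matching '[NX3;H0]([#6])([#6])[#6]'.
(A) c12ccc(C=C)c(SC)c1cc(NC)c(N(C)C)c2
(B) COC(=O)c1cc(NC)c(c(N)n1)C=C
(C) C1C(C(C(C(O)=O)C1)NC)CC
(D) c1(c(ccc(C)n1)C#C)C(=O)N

A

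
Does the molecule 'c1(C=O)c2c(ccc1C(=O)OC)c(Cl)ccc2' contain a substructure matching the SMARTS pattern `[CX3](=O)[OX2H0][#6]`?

The pattern [CX3](=O)[OX2H0][#6] describes a carbonyl carbon bonded to an oxygen that is itself bonded to carbon (no H on that O) — an ester.
The molecule carries a methyl-ester group (-C(=O)OCH3), whose atoms satisfy every constraint of the query, so the pattern matches.

Yes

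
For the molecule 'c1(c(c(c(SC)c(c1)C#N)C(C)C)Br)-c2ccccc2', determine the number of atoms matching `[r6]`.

Check the 20 heavy atoms by environment: 12× c (aromatic, in 6-ring) → match; 5× C (acyclic) → no; 1× Br (acyclic) → no; 1× S (acyclic) → no; 1× N (acyclic) → no.
That gives 12 matching atoms.

12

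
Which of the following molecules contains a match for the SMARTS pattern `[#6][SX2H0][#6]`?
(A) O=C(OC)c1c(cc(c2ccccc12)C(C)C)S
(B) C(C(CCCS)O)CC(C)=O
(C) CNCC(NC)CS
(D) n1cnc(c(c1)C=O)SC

D

[#6][SX2H0][#6] describes an aliphatic sulfur bridging two carbons with no H on the sulfur (a thioether).
(A) has a thiol (-SH) but the sulfur has H1, not H0 bridging two carbons.
(B) has a thiol (-SH) but the sulfur has H1, not H0 bridging two carbons.
(C) has a thiol (-SH) but the sulfur has H1, not H0 bridging two carbons.
(D) contains a methylthio ether (-SCH3), which satisfies every atom and bond constraint.
So the answer is (D).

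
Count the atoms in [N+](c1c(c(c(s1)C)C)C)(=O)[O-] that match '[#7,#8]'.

The query [#7,#8] means: nitrogen or oxygen (comma = OR).
Check the 11 heavy atoms by environment: 1× s (aromatic) → no; 4× c (aromatic) → no; 3× C → no; 1× N (charge +1) → match; 1× O (charge -1) → match; 1× O → match.
Summing the matching environments: 1 + 1 + 1 = 3 matching atoms.

3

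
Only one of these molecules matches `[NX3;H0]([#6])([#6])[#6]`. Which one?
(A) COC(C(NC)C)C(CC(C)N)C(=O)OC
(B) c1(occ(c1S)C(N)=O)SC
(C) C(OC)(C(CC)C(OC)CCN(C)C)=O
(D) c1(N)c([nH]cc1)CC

[NX3;H0]([#6])([#6])[#6] describes a trivalent nitrogen with no H, bonded to three carbons (a tertiary amine).
(A) has a primary amino group (-NH2) but the nitrogen has H2, not H0 with three carbons.
(B) has a primary amide (-C(=O)NH2) but the amide nitrogen has H2 and only one carbon neighbour.
(C) contains a dimethylamino group (-N(CH3)2), which satisfies every atom and bond constraint.
(D) has a primary amino group (-NH2) but the nitrogen has H2, not H0 with three carbons.
So the answer is (C).

C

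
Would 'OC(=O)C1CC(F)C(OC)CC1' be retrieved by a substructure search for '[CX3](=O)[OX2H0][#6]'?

No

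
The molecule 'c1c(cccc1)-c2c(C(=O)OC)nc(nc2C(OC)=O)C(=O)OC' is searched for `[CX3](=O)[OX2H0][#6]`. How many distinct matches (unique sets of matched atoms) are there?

[CX3](=O)[OX2H0][#6] is the SMARTS for an ester: a carbonyl carbon bonded to an oxygen that is itself bonded to carbon (no H on that O).
The molecule carries 3 separate instances of a methyl-ester group (-C(=O)OCH3) meeting every constraint; each maps to a distinct set of atoms, giving 3 matches.

3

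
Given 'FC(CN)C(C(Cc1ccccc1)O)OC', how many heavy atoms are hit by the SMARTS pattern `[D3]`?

4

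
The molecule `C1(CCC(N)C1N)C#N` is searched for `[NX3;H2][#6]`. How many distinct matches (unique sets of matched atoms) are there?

2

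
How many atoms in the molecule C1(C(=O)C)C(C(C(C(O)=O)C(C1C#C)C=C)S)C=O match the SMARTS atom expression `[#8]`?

4

The query [#8] means: #8 matches any oxygen atom.
Check the 19 heavy atoms by environment: 14× C → no; 4× O → match; 1× S → no.
That gives 4 matching atoms.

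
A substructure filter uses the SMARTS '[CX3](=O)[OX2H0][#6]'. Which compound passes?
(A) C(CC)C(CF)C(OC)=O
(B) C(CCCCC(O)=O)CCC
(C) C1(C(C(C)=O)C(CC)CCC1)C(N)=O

[CX3](=O)[OX2H0][#6] describes a carbonyl carbon bonded to an oxygen that is itself bonded to carbon (no H on that O) (an ester).
(A) contains a methyl-ester group (-C(=O)OCH3), which satisfies every atom and bond constraint.
(B) has a carboxylic acid group (-C(=O)OH) but the singly-bonded O carries H (OX2H1, not H0).
(C) has a primary amide (-C(=O)NH2) but the carbonyl is bonded to N, not to an O-C linkage.
So the answer is (A).

A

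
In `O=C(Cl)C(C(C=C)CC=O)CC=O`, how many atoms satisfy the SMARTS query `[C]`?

9

The query [C] means: uppercase C matches aliphatic (non-aromatic) carbon only.
Check the 13 heavy atoms by environment: 9× C → match; 3× O → no; 1× Cl → no.
That gives 9 matching atoms.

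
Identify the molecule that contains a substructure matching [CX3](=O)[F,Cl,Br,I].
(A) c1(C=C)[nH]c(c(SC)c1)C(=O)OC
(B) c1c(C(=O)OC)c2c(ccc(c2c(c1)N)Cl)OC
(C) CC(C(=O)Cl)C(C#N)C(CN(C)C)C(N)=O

C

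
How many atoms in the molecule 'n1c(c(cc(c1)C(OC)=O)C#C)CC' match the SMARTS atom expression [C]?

6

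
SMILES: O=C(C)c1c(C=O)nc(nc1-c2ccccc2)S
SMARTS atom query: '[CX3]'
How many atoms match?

The query [CX3] means: C with X3: aliphatic carbon with exactly 3 total connections.
Check the 18 heavy atoms by environment: 2× n (aromatic, X2) → no; 10× c (aromatic, X3) → no; 1× S (X2) → no; 2× C (X3) → match; 2× O (X1) → no; 1× C (X4) → no.
That gives 2 matching atoms.

2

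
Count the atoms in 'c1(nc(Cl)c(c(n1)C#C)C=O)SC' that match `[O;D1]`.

The query [O;D1] means: aliphatic oxygen bonded to exactly one heavy atom.
Check the 13 heavy atoms by environment: 2× n (aromatic, D2) → no; 4× c (aromatic, D3) → no; 2× C (D2) → no; 2× C (D1) → no; 1× Cl (D1) → no; 1× O (D1) → match; 1× S (D2) → no.
That gives 1 matching atom.

1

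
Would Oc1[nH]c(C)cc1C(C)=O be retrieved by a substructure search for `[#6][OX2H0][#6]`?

No

The pattern [#6][OX2H0][#6] describes an aliphatic oxygen bridging two carbons with no H on the oxygen — an ether.
The closest candidate here is a hydroxyl group (-OH), but the oxygen has H1, not H0 bridging two carbons. No other fragment satisfies the full query, so there is no match.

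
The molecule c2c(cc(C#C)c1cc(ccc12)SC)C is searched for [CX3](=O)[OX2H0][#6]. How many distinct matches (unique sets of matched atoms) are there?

[CX3](=O)[OX2H0][#6] is the SMARTS for an ester: a carbonyl carbon bonded to an oxygen that is itself bonded to carbon (no H on that O).
No fragment in the molecule satisfies every constraint, giving 0 matches.

0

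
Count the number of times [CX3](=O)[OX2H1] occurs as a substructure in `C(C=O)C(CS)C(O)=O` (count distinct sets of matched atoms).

1

[CX3](=O)[OX2H1] is the SMARTS for a carboxylic acid: an sp2 carbon double-bonded to O and single-bonded to an -OH oxygen.
Exactly one fragment in the molecule meets all constraints, giving 1 match.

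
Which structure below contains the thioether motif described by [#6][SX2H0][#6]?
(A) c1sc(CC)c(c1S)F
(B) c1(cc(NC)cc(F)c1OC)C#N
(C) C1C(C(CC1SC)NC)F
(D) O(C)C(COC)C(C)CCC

[#6][SX2H0][#6] describes an aliphatic sulfur bridging two carbons with no H on the sulfur (a thioether).
(A) has a thiol (-SH) but the sulfur has H1, not H0 bridging two carbons.
(B) has a methoxy ether (-OCH3) but the bridging atom is O, not S.
(C) contains a methylthio ether (-SCH3), which satisfies every atom and bond constraint.
(D) has a methoxy ether (-OCH3) but the bridging atom is O, not S.
So the answer is (C).

C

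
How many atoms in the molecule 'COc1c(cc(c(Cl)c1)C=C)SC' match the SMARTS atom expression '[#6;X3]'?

Check the 13 heavy atoms by environment: 6× c (aromatic, X3) → match; 2× C (X3) → match; 1× Cl (X1) → no; 1× S (X2) → no; 2× C (X4) → no; 1× O (X2) → no.
Summing the matching environments: 6 + 2 = 8 matching atoms.

8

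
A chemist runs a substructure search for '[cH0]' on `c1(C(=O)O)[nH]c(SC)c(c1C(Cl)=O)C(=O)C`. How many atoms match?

The query [cH0] means: aromatic carbon with no attached hydrogen (substituted or ring-fusion).
Check the 16 heavy atoms by environment: 1× n (aromatic, H1) → no; 4× c (aromatic, H0) → match; 1× S (H0) → no; 2× C (H3) → no; 3× C (H0) → no; 3× O (H0) → no; 1× Cl (H0) → no; 1× O (H1) → no.
That gives 4 matching atoms.

4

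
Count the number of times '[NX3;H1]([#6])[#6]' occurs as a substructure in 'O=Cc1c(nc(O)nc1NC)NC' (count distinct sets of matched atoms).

[NX3;H1]([#6])[#6] is the SMARTS for a secondary amine: a trivalent nitrogen with one H, bonded to two carbons.
The molecule carries 2 separate instances of an N-methylamino group (-NHCH3) meeting every constraint; each maps to a distinct set of atoms, giving 2 matches.

2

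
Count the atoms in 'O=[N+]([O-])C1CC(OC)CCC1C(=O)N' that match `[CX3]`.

1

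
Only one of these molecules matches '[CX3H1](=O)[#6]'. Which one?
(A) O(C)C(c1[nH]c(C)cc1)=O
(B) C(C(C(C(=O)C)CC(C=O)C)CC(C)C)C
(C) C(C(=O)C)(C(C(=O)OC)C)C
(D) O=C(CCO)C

[CX3H1](=O)[#6] describes an sp2 carbon with one H, double-bonded to O and single-bonded to carbon (an aldehyde).
(A) has a methyl-ester group (-C(=O)OCH3) but the carbonyl carbon has H0, not H1.
(B) contains an aldehyde (-CHO), which satisfies every atom and bond constraint.
(C) has a methyl-ester group (-C(=O)OCH3) but the carbonyl carbon has H0, not H1.
(D) has an acetyl/ketone group (-C(=O)CH3) but the carbonyl carbon has H0 (two carbon neighbours), not H1.
So the answer is (B).

B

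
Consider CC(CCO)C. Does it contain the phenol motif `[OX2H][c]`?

The pattern [OX2H][c] describes a hydroxyl oxygen attached to an aromatic carbon — a phenol.
The closest candidate here is a hydroxyl group (-OH), but the -OH is on an aliphatic carbon, not an aromatic c. No other fragment satisfies the full query, so there is no match.

No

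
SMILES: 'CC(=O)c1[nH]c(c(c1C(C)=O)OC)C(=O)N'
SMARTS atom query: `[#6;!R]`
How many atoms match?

Check the 16 heavy atoms by environment: 1× n (aromatic, in 5-ring) → no; 4× c (aromatic, in 5-ring) → no; 4× O (acyclic) → no; 6× C (acyclic) → match; 1× N (acyclic) → no.
That gives 6 matching atoms.

6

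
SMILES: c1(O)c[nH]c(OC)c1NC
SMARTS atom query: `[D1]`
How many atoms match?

3

Check the 10 heavy atoms by environment: 1× n (aromatic, D2) → no; 3× c (aromatic, D3) → no; 1× c (aromatic, D2) → no; 1× N (D2) → no; 2× C (D1) → match; 1× O (D1) → match; 1× O (D2) → no.
Summing the matching environments: 2 + 1 = 3 matching atoms.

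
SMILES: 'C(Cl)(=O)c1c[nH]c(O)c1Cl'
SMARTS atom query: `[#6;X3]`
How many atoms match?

5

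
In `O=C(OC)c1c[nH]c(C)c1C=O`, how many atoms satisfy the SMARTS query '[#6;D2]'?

2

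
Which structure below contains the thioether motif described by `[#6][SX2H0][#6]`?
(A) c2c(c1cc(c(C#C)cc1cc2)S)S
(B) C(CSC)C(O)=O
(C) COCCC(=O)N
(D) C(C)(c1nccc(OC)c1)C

[#6][SX2H0][#6] describes an aliphatic sulfur bridging two carbons with no H on the sulfur (a thioether).
(A) has a thiol (-SH) but the sulfur has H1, not H0 bridging two carbons.
(B) contains a methylthio ether (-SCH3), which satisfies every atom and bond constraint.
(C) has a methoxy ether (-OCH3) but the bridging atom is O, not S.
(D) has a methoxy ether (-OCH3) but the bridging atom is O, not S.
So the answer is (B).

B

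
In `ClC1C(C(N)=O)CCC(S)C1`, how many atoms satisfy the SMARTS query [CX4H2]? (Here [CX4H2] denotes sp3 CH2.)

The query [CX4H2] means: sp3 carbon (X4) with exactly two hydrogens.
Check the 11 heavy atoms by environment: 3× C (H2, X4) → match; 3× C (H1, X4) → no; 1× C (H0, X3) → no; 1× O (H0, X1) → no; 1× N (H2, X3) → no; 1× Cl (H0, X1) → no; 1× S (H1, X2) → no.
That gives 3 matching atoms.

3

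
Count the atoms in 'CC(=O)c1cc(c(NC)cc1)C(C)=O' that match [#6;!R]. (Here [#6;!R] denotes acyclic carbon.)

5

Check the 14 heavy atoms by environment: 6× c (aromatic, in 6-ring) → no; 5× C (acyclic) → match; 2× O (acyclic) → no; 1× N (acyclic) → no.
That gives 5 matching atoms.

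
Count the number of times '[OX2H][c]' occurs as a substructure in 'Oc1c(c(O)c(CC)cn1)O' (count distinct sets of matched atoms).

3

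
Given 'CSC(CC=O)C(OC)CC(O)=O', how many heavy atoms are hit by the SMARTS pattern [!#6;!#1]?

5

Check the 13 heavy atoms by environment: 8× C → no; 4× O → match; 1× S → match.
Summing the matching environments: 4 + 1 = 5 matching atoms.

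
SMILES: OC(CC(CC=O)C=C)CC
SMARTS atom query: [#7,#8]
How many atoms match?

2

Check the 11 heavy atoms by environment: 9× C → no; 2× O → match.
That gives 2 matching atoms.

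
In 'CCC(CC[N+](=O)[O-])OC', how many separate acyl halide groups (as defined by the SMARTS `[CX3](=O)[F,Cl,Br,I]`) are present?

0

[CX3](=O)[F,Cl,Br,I] is the SMARTS for an acyl halide: a carbonyl carbon bonded to a halogen.
No fragment in the molecule satisfies every constraint, giving 0 matches.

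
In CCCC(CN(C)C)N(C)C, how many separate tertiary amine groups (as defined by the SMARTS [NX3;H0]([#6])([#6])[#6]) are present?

2

[NX3;H0]([#6])([#6])[#6] is the SMARTS for a tertiary amine: a trivalent nitrogen with no H, bonded to three carbons.
The molecule carries 2 separate instances of a dimethylamino group (-N(CH3)2) meeting every constraint; each maps to a distinct set of atoms, giving 2 matches.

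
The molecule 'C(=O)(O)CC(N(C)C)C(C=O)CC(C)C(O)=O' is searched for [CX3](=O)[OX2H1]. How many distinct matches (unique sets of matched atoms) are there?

2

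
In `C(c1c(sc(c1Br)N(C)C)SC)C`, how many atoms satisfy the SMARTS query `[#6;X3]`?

4

The query [#6;X3] means: any carbon (aromatic or not) with three total connections.
Check the 13 heavy atoms by environment: 1× s (aromatic, X2) → no; 4× c (aromatic, X3) → match; 1× N (X3) → no; 5× C (X4) → no; 1× Br (X1) → no; 1× S (X2) → no.
That gives 4 matching atoms.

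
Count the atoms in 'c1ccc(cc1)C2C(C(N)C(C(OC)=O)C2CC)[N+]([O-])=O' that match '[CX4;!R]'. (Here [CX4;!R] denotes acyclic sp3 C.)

3

Check the 21 heavy atoms by environment: 5× C (X4, in 5-ring) → no; 3× C (X4, acyclic) → match; 6× c (aromatic, X3, in 6-ring) → no; 1× C (X3, acyclic) → no; 2× O (X1, acyclic) → no; 1× O (X2, acyclic) → no; 1× N (charge +1, X3, acyclic) → no; 1× O (charge -1, X1, acyclic) → no; 1× N (X3, acyclic) → no.
That gives 3 matching atoms.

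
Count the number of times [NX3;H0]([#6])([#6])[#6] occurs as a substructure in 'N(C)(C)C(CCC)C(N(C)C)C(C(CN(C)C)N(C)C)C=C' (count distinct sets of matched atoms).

4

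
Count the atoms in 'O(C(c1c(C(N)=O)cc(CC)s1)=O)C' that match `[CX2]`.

0

The query [CX2] means: C with X2: aliphatic carbon with exactly 2 total connections.
Check the 14 heavy atoms by environment: 1× s (aromatic, X2) → no; 4× c (aromatic, X3) → no; 3× C (X4) → no; 2× C (X3) → no; 2× O (X1) → no; 1× N (X3) → no; 1× O (X2) → no.
No environment satisfies the query, so 0 matching atoms.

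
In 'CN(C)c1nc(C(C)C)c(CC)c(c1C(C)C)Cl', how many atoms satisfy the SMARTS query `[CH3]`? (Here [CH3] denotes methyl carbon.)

7

Check the 18 heavy atoms by environment: 1× n (aromatic, H0) → no; 5× c (aromatic, H0) → no; 2× C (H1) → no; 7× C (H3) → match; 1× C (H2) → no; 1× N (H0) → no; 1× Cl (H0) → no.
That gives 7 matching atoms.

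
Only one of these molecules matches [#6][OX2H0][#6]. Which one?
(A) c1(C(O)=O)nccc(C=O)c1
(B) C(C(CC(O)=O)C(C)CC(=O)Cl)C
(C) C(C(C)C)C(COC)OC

C

[#6][OX2H0][#6] describes an aliphatic oxygen bridging two carbons with no H on the oxygen (an ether).
(A) has a carboxylic acid group (-C(=O)OH) but the -OH oxygen has H1; the =O is OX1, not OX2.
(B) has a carboxylic acid group (-C(=O)OH) but the -OH oxygen has H1; the =O is OX1, not OX2.
(C) contains a methoxy ether (-OCH3), which satisfies every atom and bond constraint.
So the answer is (C).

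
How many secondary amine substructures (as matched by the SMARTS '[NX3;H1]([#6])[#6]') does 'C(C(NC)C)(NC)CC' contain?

2

[NX3;H1]([#6])[#6] is the SMARTS for a secondary amine: a trivalent nitrogen with one H, bonded to two carbons.
The molecule carries 2 separate instances of an N-methylamino group (-NHCH3) meeting every constraint; each maps to a distinct set of atoms, giving 2 matches.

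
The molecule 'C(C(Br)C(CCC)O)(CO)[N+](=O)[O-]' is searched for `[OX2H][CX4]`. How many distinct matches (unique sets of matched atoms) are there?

[OX2H][CX4] is the SMARTS for an aliphatic alcohol: a hydroxyl oxygen bound to an sp3 (X4) carbon.
The molecule carries 2 separate instances of a hydroxyl group (-OH) meeting every constraint; each maps to a distinct set of atoms, giving 2 matches.

2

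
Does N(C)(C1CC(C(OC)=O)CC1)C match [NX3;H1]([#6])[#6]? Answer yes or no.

No

The pattern [NX3;H1]([#6])[#6] describes a trivalent nitrogen with one H, bonded to two carbons — a secondary amine.
The closest candidate here is a dimethylamino group (-N(CH3)2), but the nitrogen has H0, not H1. No other fragment satisfies the full query, so there is no match.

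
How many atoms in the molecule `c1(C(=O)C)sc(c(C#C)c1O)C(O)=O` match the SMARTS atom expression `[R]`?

5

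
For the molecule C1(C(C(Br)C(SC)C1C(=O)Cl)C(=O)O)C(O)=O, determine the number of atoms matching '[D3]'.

8

The query [D3] means: atom with exactly three heavy-atom neighbours.
Check the 17 heavy atoms by environment: 8× C (D3) → match; 5× O (D1) → no; 1× S (D2) → no; 1× C (D1) → no; 1× Br (D1) → no; 1× Cl (D1) → no.
That gives 8 matching atoms.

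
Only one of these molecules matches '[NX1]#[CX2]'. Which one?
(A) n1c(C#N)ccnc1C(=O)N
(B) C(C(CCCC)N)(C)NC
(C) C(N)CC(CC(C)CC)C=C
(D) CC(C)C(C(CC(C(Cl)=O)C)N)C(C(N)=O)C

A

[NX1]#[CX2] describes a nitrogen triple-bonded to a two-connected carbon (a nitrile).
(A) contains a nitrile (-C#N), which satisfies every atom and bond constraint.
(B) has a primary amino group (-NH2) but the nitrogen is NX3 (three connections), not NX1 triple-bonded.
(C) has a primary amino group (-NH2) but the nitrogen is NX3 (three connections), not NX1 triple-bonded.
(D) has a primary amino group (-NH2) but the nitrogen is NX3 (three connections), not NX1 triple-bonded.
So the answer is (A).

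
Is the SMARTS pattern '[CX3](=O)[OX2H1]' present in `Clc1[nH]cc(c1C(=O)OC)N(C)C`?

No

The pattern [CX3](=O)[OX2H1] describes an sp2 carbon double-bonded to O and single-bonded to an -OH oxygen — a carboxylic acid.
The closest candidate here is a methyl-ester group (-C(=O)OCH3), but the singly-bonded O has no H (OX2H0, not OX2H1). No other fragment satisfies the full query, so there is no match.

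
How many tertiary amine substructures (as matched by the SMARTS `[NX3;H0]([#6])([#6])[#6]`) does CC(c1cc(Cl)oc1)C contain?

[NX3;H0]([#6])([#6])[#6] is the SMARTS for a tertiary amine: a trivalent nitrogen with no H, bonded to three carbons.
No fragment in the molecule satisfies every constraint, giving 0 matches.

0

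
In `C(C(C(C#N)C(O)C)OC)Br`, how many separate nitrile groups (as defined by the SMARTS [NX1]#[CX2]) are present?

[NX1]#[CX2] is the SMARTS for a nitrile: a nitrogen triple-bonded to a two-connected carbon.
Exactly one fragment in the molecule meets all constraints, giving 1 match.

1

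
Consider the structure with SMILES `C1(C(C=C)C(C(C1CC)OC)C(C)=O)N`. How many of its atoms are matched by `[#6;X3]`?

3

The query [#6;X3] means: any carbon (aromatic or not) with three total connections.
Check the 15 heavy atoms by environment: 9× C (X4) → no; 1× N (X3) → no; 3× C (X3) → match; 1× O (X1) → no; 1× O (X2) → no.
That gives 3 matching atoms.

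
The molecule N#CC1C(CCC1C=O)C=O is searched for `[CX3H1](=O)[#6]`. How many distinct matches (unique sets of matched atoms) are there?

2

[CX3H1](=O)[#6] is the SMARTS for an aldehyde: an sp2 carbon with one H, double-bonded to O and single-bonded to carbon.
The molecule carries 2 separate instances of an aldehyde (-CHO) meeting every constraint; each maps to a distinct set of atoms, giving 2 matches.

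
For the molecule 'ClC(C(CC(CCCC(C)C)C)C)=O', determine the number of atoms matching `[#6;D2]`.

4

The query [#6;D2] means: any carbon bonded to exactly two heavy atoms.
Check the 14 heavy atoms by environment: 4× C (D1) → no; 4× C (D3) → no; 4× C (D2) → match; 1× O (D1) → no; 1× Cl (D1) → no.
That gives 4 matching atoms.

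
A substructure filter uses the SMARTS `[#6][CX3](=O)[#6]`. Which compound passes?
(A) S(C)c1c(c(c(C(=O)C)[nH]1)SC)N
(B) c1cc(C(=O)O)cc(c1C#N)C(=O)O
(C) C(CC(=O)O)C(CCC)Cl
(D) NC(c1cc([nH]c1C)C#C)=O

[#6][CX3](=O)[#6] describes a carbonyl carbon (no H) flanked by two carbons (a ketone).
(A) contains an acetyl/ketone group (-C(=O)CH3), which satisfies every atom and bond constraint.
(B) has a carboxylic acid group (-C(=O)OH) but one neighbour of the carbonyl carbon is O, not C.
(C) has a carboxylic acid group (-C(=O)OH) but one neighbour of the carbonyl carbon is O, not C.
(D) has a primary amide (-C(=O)NH2) but one neighbour of the carbonyl carbon is N, not C.
So the answer is (A).

A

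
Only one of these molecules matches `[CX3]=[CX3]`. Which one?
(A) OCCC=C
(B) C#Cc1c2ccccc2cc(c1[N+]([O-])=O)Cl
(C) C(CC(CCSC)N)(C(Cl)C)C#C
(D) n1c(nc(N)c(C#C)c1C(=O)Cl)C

A

[CX3]=[CX3] describes a non-aromatic C=C double bond between two sp2 carbons (an alkene).
(A) contains a vinyl group (-CH=CH2), which satisfies every atom and bond constraint.
(B) has an ethynyl group (-C#CH) but the C-C bond is a triple bond, not a double bond.
(C) has an ethynyl group (-C#CH) but the C-C bond is a triple bond, not a double bond.
(D) has an ethynyl group (-C#CH) but the C-C bond is a triple bond, not a double bond.
So the answer is (A).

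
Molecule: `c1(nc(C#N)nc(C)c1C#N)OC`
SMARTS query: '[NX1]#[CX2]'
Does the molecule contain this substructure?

Yes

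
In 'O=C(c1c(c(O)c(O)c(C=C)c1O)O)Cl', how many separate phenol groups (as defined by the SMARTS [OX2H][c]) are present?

[OX2H][c] is the SMARTS for a phenol: a hydroxyl oxygen attached to an aromatic carbon.
The molecule carries 4 separate instances of a hydroxyl group (-OH) meeting every constraint; each maps to a distinct set of atoms, giving 4 matches.

4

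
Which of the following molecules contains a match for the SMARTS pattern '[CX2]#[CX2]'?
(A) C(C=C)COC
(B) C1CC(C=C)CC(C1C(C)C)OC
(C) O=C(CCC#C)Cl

C

[CX2]#[CX2] describes a carbon-carbon triple bond (an alkyne).
(A) has a vinyl group (-CH=CH2) but the C=C is a double bond; both carbons are CX3, not CX2.
(B) has a vinyl group (-CH=CH2) but the C=C is a double bond; both carbons are CX3, not CX2.
(C) contains an ethynyl group (-C#CH), which satisfies every atom and bond constraint.
So the answer is (C).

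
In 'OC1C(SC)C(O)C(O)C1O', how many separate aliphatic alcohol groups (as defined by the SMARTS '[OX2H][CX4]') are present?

4

[OX2H][CX4] is the SMARTS for an aliphatic alcohol: a hydroxyl oxygen bound to an sp3 (X4) carbon.
The molecule carries 4 separate instances of a hydroxyl group (-OH) meeting every constraint; each maps to a distinct set of atoms, giving 4 matches.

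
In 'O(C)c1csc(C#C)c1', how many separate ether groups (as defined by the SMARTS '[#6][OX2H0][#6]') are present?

1

[#6][OX2H0][#6] is the SMARTS for an ether: an aliphatic oxygen bridging two carbons with no H on the oxygen.
Exactly one fragment in the molecule meets all constraints, giving 1 match.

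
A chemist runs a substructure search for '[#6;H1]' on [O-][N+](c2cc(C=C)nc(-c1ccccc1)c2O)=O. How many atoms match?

7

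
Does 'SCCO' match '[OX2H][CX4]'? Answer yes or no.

Yes

The pattern [OX2H][CX4] describes a hydroxyl oxygen bound to an sp3 (X4) carbon — an aliphatic alcohol.
The molecule carries a hydroxyl group (-OH), whose atoms satisfy every constraint of the query, so the pattern matches.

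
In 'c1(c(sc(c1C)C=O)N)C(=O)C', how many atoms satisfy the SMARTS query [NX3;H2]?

The query [NX3;H2] means: aliphatic N with 3 total connections, two of them H — an -NH2 nitrogen (amine or amide).
Check the 12 heavy atoms by environment: 1× s (aromatic, H0, X2) → no; 4× c (aromatic, H0, X3) → no; 1× C (H1, X3) → no; 2× O (H0, X1) → no; 1× C (H0, X3) → no; 2× C (H3, X4) → no; 1× N (H2, X3) → match.
That gives 1 matching atom.

1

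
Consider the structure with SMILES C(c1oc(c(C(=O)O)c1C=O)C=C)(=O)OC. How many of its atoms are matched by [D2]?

4

The query [D2] means: atom with exactly two heavy-atom neighbours.
Check the 16 heavy atoms by environment: 1× o (aromatic, D2) → match; 4× c (aromatic, D3) → no; 2× C (D2) → match; 2× C (D1) → no; 4× O (D1) → no; 2× C (D3) → no; 1× O (D2) → match.
Summing the matching environments: 1 + 2 + 1 = 4 matching atoms.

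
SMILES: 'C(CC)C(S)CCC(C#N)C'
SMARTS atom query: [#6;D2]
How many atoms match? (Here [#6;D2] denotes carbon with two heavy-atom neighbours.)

The query [#6;D2] means: any carbon bonded to exactly two heavy atoms.
Check the 11 heavy atoms by environment: 2× C (D1) → no; 2× C (D3) → no; 5× C (D2) → match; 1× N (D1) → no; 1× S (D1) → no.
That gives 5 matching atoms.

5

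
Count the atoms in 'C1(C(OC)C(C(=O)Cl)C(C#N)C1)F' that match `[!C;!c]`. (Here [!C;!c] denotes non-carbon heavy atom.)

5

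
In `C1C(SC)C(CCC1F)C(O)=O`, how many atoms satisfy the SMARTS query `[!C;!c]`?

4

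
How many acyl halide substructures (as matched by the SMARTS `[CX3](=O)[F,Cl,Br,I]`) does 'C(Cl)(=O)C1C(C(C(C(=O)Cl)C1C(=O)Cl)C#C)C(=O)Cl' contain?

[CX3](=O)[F,Cl,Br,I] is the SMARTS for an acyl halide: a carbonyl carbon bonded to a halogen.
The molecule carries 4 separate instances of an acyl chloride (-C(=O)Cl) meeting every constraint; each maps to a distinct set of atoms, giving 4 matches.

4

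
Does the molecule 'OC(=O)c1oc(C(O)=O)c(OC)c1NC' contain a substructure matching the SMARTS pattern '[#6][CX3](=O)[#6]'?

The pattern [#6][CX3](=O)[#6] describes a carbonyl carbon (no H) flanked by two carbons — a ketone.
The closest candidate here is a carboxylic acid group (-C(=O)OH), but one neighbour of the carbonyl carbon is O, not C. No other fragment satisfies the full query, so there is no match.

No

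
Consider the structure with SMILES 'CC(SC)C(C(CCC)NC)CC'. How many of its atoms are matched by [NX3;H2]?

Check the 13 heavy atoms by environment: 5× C (H3, X4) → no; 3× C (H2, X4) → no; 3× C (H1, X4) → no; 1× S (H0, X2) → no; 1× N (H1, X3) → no.
No environment satisfies the query, so 0 matching atoms.

0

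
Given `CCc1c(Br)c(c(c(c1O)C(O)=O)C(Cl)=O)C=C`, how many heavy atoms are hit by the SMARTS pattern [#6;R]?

The query [#6;R] means: carbon that is part of a ring.
Check the 18 heavy atoms by environment: 6× c (aromatic, in 6-ring) → match; 6× C (acyclic) → no; 4× O (acyclic) → no; 1× Cl (acyclic) → no; 1× Br (acyclic) → no.
That gives 6 matching atoms.

6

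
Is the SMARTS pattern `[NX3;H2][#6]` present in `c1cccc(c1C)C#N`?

No

The pattern [NX3;H2][#6] describes a trivalent nitrogen with two H attached to carbon — a primary amine.
The closest candidate here is a nitrile (-C#N), but the nitrogen is NX1 (triple-bonded), not NX3 with two H. No other fragment satisfies the full query, so there is no match.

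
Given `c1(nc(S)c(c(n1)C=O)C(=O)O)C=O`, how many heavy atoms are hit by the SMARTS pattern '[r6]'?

6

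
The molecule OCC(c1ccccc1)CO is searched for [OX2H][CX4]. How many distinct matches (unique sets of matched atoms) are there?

2

[OX2H][CX4] is the SMARTS for an aliphatic alcohol: a hydroxyl oxygen bound to an sp3 (X4) carbon.
The molecule carries 2 separate instances of a hydroxyl group (-OH) meeting every constraint; each maps to a distinct set of atoms, giving 2 matches.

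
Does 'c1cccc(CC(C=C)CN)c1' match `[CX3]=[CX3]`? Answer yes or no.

The pattern [CX3]=[CX3] describes a non-aromatic C=C double bond between two sp2 carbons — an alkene.
The molecule carries a vinyl group (-CH=CH2), whose atoms satisfy every constraint of the query, so the pattern matches.

Yes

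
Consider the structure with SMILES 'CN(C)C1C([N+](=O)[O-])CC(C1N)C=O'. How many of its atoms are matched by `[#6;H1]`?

The query [#6;H1] means: any carbon bearing exactly one hydrogen.
Check the 14 heavy atoms by environment: 5× C (H1) → match; 1× C (H2) → no; 1× N (charge +1, H0) → no; 1× O (charge -1, H0) → no; 2× O (H0) → no; 1× N (H2) → no; 1× N (H0) → no; 2× C (H3) → no.
That gives 5 matching atoms.

5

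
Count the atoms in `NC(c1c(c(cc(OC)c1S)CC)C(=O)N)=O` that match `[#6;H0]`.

The query [#6;H0] means: any carbon with no attached hydrogen.
Check the 17 heavy atoms by environment: 1× c (aromatic, H1) → no; 5× c (aromatic, H0) → match; 1× C (H2) → no; 2× C (H3) → no; 3× O (H0) → no; 2× C (H0) → match; 2× N (H2) → no; 1× S (H1) → no.
Summing the matching environments: 5 + 2 = 7 matching atoms.

7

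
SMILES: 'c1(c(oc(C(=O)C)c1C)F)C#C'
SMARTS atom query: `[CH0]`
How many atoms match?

2

Check the 12 heavy atoms by environment: 1× o (aromatic, H0) → no; 4× c (aromatic, H0) → no; 1× F (H0) → no; 2× C (H0) → match; 1× O (H0) → no; 2× C (H3) → no; 1× C (H1) → no.
That gives 2 matching atoms.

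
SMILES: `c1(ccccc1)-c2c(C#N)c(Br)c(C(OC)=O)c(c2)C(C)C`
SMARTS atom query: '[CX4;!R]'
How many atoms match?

4

Check the 22 heavy atoms by environment: 12× c (aromatic, X3, in 6-ring) → no; 4× C (X4, acyclic) → match; 1× Br (X1, acyclic) → no; 1× C (X2, acyclic) → no; 1× N (X1, acyclic) → no; 1× C (X3, acyclic) → no; 1× O (X1, acyclic) → no; 1× O (X2, acyclic) → no.
That gives 4 matching atoms.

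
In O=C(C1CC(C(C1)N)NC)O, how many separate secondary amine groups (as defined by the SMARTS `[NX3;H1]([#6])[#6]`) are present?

[NX3;H1]([#6])[#6] is the SMARTS for a secondary amine: a trivalent nitrogen with one H, bonded to two carbons.
Exactly one fragment in the molecule meets all constraints, giving 1 match.

1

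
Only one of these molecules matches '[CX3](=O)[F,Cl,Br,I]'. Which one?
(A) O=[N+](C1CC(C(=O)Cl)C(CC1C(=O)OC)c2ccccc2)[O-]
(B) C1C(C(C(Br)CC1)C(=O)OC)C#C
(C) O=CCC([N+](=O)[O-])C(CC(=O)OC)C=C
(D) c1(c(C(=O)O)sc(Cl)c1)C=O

A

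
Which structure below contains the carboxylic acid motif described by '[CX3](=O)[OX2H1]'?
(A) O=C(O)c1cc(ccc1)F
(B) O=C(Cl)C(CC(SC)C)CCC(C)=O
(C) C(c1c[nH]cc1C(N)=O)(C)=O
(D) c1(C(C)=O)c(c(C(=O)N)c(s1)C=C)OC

A

[CX3](=O)[OX2H1] describes an sp2 carbon double-bonded to O and single-bonded to an -OH oxygen (a carboxylic acid).
(A) contains a carboxylic acid group (-C(=O)OH), which satisfies every atom and bond constraint.
(B) has an acyl chloride (-C(=O)Cl) but the carbonyl is bonded to Cl, not to an -OH oxygen.
(C) has a primary amide (-C(=O)NH2) but the carbonyl is bonded to N, not to an -OH oxygen.
(D) has a primary amide (-C(=O)NH2) but the carbonyl is bonded to N, not to an -OH oxygen.
So the answer is (A).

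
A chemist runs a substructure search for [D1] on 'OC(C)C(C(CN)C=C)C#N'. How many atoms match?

5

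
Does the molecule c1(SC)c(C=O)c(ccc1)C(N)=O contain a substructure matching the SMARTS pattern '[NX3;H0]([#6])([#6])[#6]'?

No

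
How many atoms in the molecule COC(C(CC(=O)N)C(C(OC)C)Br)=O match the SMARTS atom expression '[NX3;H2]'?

1

Check the 15 heavy atoms by environment: 3× C (H3, X4) → no; 3× C (H1, X4) → no; 1× C (H2, X4) → no; 2× C (H0, X3) → no; 2× O (H0, X1) → no; 1× N (H2, X3) → match; 2× O (H0, X2) → no; 1× Br (H0, X1) → no.
That gives 1 matching atom.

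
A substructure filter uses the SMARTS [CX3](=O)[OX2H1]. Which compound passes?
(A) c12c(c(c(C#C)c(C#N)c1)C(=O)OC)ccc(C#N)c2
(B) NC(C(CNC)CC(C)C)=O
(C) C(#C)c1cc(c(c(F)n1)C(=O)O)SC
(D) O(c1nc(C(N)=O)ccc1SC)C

C

[CX3](=O)[OX2H1] describes an sp2 carbon double-bonded to O and single-bonded to an -OH oxygen (a carboxylic acid).
(A) has a methyl-ester group (-C(=O)OCH3) but the singly-bonded O has no H (OX2H0, not OX2H1).
(B) has a primary amide (-C(=O)NH2) but the carbonyl is bonded to N, not to an -OH oxygen.
(C) contains a carboxylic acid group (-C(=O)OH), which satisfies every atom and bond constraint.
(D) has a primary amide (-C(=O)NH2) but the carbonyl is bonded to N, not to an -OH oxygen.
So the answer is (C).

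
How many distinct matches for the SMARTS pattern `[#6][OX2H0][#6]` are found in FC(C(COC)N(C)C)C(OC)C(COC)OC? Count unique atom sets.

[#6][OX2H0][#6] is the SMARTS for an ether: an aliphatic oxygen bridging two carbons with no H on the oxygen.
The molecule carries 4 separate instances of a methoxy ether (-OCH3) meeting every constraint; each maps to a distinct set of atoms, giving 4 matches.

4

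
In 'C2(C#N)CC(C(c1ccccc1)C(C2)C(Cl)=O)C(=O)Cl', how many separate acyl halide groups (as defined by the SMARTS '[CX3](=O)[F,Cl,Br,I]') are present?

2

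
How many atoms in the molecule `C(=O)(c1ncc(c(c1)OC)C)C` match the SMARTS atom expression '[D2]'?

The query [D2] means: atom with exactly two heavy-atom neighbours.
Check the 12 heavy atoms by environment: 1× n (aromatic, D2) → match; 3× c (aromatic, D3) → no; 2× c (aromatic, D2) → match; 3× C (D1) → no; 1× O (D2) → match; 1× C (D3) → no; 1× O (D1) → no.
Summing the matching environments: 1 + 2 + 1 = 4 matching atoms.

4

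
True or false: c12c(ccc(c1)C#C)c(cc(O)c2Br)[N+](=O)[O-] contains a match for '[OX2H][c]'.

The pattern [OX2H][c] describes a hydroxyl oxygen attached to an aromatic carbon — a phenol.
The molecule carries a hydroxyl group (-OH), whose atoms satisfy every constraint of the query, so the pattern matches.

True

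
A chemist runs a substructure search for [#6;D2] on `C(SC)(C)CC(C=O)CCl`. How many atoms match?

Check the 10 heavy atoms by environment: 2× C (D1) → no; 2× C (D3) → no; 3× C (D2) → match; 1× S (D2) → no; 1× Cl (D1) → no; 1× O (D1) → no.
That gives 3 matching atoms.

3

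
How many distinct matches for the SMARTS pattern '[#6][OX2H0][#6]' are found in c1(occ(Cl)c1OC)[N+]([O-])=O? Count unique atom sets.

1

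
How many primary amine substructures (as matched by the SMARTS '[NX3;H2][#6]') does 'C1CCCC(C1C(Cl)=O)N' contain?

1

[NX3;H2][#6] is the SMARTS for a primary amine: a trivalent nitrogen with two H attached to carbon.
Exactly one fragment in the molecule meets all constraints, giving 1 match.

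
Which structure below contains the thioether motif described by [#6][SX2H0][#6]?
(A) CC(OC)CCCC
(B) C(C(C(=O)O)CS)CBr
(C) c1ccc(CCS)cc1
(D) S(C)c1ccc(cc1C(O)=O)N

[#6][SX2H0][#6] describes an aliphatic sulfur bridging two carbons with no H on the sulfur (a thioether).
(A) has a methoxy ether (-OCH3) but the bridging atom is O, not S.
(B) has a thiol (-SH) but the sulfur has H1, not H0 bridging two carbons.
(C) has a thiol (-SH) but the sulfur has H1, not H0 bridging two carbons.
(D) contains a methylthio ether (-SCH3), which satisfies every atom and bond constraint.
So the answer is (D).

D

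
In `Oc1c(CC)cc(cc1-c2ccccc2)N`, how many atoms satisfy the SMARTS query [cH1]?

7

The query [cH1] means: aromatic carbon bearing exactly one hydrogen.
Check the 16 heavy atoms by environment: 7× c (aromatic, H1) → match; 5× c (aromatic, H0) → no; 1× O (H1) → no; 1× N (H2) → no; 1× C (H2) → no; 1× C (H3) → no.
That gives 7 matching atoms.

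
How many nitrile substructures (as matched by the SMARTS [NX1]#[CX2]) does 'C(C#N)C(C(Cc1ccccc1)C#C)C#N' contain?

2

[NX1]#[CX2] is the SMARTS for a nitrile: a nitrogen triple-bonded to a two-connected carbon.
The molecule carries 2 separate instances of a nitrile (-C#N) meeting every constraint; each maps to a distinct set of atoms, giving 2 matches.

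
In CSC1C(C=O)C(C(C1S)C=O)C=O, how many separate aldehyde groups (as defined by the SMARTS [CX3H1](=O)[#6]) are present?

[CX3H1](=O)[#6] is the SMARTS for an aldehyde: an sp2 carbon with one H, double-bonded to O and single-bonded to carbon.
The molecule carries 3 separate instances of an aldehyde (-CHO) meeting every constraint; each maps to a distinct set of atoms, giving 3 matches.

3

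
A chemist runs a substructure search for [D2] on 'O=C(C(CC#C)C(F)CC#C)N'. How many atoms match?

4

The query [D2] means: atom with exactly two heavy-atom neighbours.
Check the 12 heavy atoms by environment: 4× C (D2) → match; 3× C (D3) → no; 1× F (D1) → no; 2× C (D1) → no; 1× O (D1) → no; 1× N (D1) → no.
That gives 4 matching atoms.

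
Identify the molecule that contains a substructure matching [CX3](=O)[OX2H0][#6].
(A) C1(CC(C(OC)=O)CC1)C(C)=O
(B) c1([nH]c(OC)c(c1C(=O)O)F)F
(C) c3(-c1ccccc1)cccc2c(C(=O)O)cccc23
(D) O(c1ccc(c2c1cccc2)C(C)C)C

[CX3](=O)[OX2H0][#6] describes a carbonyl carbon bonded to an oxygen that is itself bonded to carbon (no H on that O) (an ester).
(A) contains a methyl-ester group (-C(=O)OCH3), which satisfies every atom and bond constraint.
(B) has a carboxylic acid group (-C(=O)OH) but the singly-bonded O carries H (OX2H1, not H0).
(C) has a carboxylic acid group (-C(=O)OH) but the singly-bonded O carries H (OX2H1, not H0).
(D) has a methoxy ether (-OCH3) but the ether oxygen is not adjacent to a C=O carbon.
So the answer is (A).

A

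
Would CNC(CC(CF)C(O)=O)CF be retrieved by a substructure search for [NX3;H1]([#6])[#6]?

Yes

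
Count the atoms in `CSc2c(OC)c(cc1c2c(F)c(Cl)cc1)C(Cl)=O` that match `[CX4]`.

Check the 19 heavy atoms by environment: 10× c (aromatic, X3) → no; 1× C (X3) → no; 1× O (X1) → no; 2× Cl (X1) → no; 1× O (X2) → no; 2× C (X4) → match; 1× F (X1) → no; 1× S (X2) → no.
That gives 2 matching atoms.

2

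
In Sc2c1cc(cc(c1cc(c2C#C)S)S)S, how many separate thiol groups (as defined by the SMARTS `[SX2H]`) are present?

4

[SX2H] is the SMARTS for a thiol: an aliphatic sulfur with two connections, one being H.
The molecule carries 4 separate instances of a thiol (-SH) meeting every constraint; each maps to a distinct set of atoms, giving 4 matches.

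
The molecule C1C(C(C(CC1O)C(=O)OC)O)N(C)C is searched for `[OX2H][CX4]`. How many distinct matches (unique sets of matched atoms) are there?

2

[OX2H][CX4] is the SMARTS for an aliphatic alcohol: a hydroxyl oxygen bound to an sp3 (X4) carbon.
The molecule carries 2 separate instances of a hydroxyl group (-OH) meeting every constraint; each maps to a distinct set of atoms, giving 2 matches.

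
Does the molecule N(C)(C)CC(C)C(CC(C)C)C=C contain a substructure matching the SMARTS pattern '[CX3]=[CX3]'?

Yes

The pattern [CX3]=[CX3] describes a non-aromatic C=C double bond between two sp2 carbons — an alkene.
The molecule carries a vinyl group (-CH=CH2), whose atoms satisfy every constraint of the query, so the pattern matches.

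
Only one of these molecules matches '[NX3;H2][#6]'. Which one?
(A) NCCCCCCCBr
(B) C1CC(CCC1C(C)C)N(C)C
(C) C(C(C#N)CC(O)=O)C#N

A

[NX3;H2][#6] describes a trivalent nitrogen with two H attached to carbon (a primary amine).
(A) contains a primary amino group (-NH2), which satisfies every atom and bond constraint.
(B) has a dimethylamino group (-N(CH3)2) but the nitrogen has H0, not H2.
(C) has a nitrile (-C#N) but the nitrogen is NX1 (triple-bonded), not NX3 with two H.
So the answer is (A).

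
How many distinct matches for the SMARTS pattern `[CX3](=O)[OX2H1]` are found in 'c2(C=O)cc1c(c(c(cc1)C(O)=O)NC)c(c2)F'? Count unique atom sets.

1

[CX3](=O)[OX2H1] is the SMARTS for a carboxylic acid: an sp2 carbon double-bonded to O and single-bonded to an -OH oxygen.
Exactly one fragment in the molecule meets all constraints, giving 1 match.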